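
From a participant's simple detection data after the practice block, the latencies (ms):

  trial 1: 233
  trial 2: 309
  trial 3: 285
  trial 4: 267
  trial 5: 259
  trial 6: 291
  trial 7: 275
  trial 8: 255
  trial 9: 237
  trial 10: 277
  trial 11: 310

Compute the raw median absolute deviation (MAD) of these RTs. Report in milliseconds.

16 ms

Sorted: 233, 237, 255, 259, 267, 275, 277, 285, 291, 309, 310 → median = 275
|x − 275|: 42, 34, 10, 8, 16, 16, 0, 20, 38, 2, 35
Sorted deviations: 0, 2, 8, 10, 16, 16, 20, 34, 35, 38, 42 → MAD = 16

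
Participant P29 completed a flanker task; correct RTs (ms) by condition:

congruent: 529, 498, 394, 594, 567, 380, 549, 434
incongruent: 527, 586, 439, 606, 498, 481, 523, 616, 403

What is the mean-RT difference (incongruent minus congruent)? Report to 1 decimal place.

26.8 ms

M(congruent) = 3945/8 = 493.125
M(incongruent) = 4679/9 = 519.889
Difference = 519.889 − 493.125 = 26.764 ms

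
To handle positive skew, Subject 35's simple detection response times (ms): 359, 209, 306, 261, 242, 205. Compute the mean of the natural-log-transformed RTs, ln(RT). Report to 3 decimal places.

5.554

ln(RT): 5.8833, 5.3423, 5.7236, 5.5645, 5.4889, 5.3230
Σ ln(RT) = 33.3257
Mean = 33.3257/6 = 5.55428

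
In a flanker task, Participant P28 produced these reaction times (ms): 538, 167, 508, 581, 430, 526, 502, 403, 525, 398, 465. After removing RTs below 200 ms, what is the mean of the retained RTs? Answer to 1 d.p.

487.6 ms

Excluded: 167
Retained (n=10): Σ = 4876
Mean = 4876/10 = 487.6000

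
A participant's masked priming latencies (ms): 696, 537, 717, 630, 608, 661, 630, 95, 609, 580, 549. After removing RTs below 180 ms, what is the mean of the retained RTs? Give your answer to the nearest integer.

Excluded: 95
Retained (n=10): Σ = 6217
Mean = 6217/10 = 621.7000

622 ms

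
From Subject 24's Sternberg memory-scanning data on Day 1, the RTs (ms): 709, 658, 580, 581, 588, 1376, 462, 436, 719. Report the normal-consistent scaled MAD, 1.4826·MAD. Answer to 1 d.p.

179.4 ms

Sorted: 436, 462, 580, 581, 588, 658, 709, 719, 1376 → median = 588
|x − 588| sorted: 0, 7, 8, 70, 121, 126, 131, 152, 788 → MAD = 121
Robust SD ≈ 1.4826 × 121 = 179.395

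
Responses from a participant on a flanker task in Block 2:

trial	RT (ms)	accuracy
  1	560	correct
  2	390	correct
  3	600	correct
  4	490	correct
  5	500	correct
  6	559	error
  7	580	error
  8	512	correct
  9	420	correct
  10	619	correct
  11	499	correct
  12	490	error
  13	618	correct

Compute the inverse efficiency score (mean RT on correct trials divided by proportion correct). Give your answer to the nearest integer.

Correct trials (n=10): 560, 390, 600, 490, 500, 512, 420, 619, 499, 618
Mean correct RT = 5208/10 = 520.8000 ms
Proportion correct = 10/13
IES = 520.8000 / (10/13) = 677.040 ms

677 ms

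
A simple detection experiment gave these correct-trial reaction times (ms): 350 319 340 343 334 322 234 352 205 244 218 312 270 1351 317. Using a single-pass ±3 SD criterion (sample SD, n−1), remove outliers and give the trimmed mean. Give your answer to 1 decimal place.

297.1 ms

n = 15, ΣRT = 5511, M = 367.400
Σ(x−M)² = 1071687.60; s = √(1071687.60/14) = 276.675
Cutoffs: 367.400 ± 3·276.675 → [-462.6, 1197.4]
Outside: 1351 → excluded.
Retained (n=14): Σ = 4160, mean = 4160/14 = 297.143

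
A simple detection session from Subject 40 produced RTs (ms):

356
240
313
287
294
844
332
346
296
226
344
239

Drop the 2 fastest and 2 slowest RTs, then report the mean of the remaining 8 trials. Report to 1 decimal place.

Sorted: 226, 239, 240, 287, 294, 296, 313, 332, 344, 346, 356, 844
Drop lowest 2 (226, 239) and highest 2 (356, 844)
Remaining (n=8): Σ = 2452, mean = 2452/8 = 306.500

306.5 ms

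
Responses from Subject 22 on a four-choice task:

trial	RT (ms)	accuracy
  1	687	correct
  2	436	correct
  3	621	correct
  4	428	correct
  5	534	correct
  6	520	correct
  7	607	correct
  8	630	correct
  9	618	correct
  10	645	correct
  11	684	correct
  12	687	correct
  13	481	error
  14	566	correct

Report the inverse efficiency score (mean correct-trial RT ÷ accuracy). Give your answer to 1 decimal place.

634.8 ms

Correct trials (n=13): 687, 436, 621, 428, 534, 520, 607, 630, 618, 645, 684, 687, 566
Mean correct RT = 7663/13 = 589.4615 ms
Proportion correct = 13/14
IES = 589.4615 / (13/14) = 634.805 ms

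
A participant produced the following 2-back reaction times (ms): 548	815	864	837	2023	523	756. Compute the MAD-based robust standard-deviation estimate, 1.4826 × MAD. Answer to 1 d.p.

Sorted: 523, 548, 756, 815, 837, 864, 2023 → median = 815
|x − 815| sorted: 0, 22, 49, 59, 267, 292, 1208 → MAD = 59
Robust SD ≈ 1.4826 × 59 = 87.473

87.5 ms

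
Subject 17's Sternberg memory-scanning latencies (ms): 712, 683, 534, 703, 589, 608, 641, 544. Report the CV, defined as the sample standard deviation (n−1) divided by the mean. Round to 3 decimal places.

0.111

n = 8, Σ = 5014, M = 626.7500
Σ(x−M)² = 33675.500; s = √(33675.500/7) = 69.3598
CV = 69.3598 / 626.7500 = 0.11067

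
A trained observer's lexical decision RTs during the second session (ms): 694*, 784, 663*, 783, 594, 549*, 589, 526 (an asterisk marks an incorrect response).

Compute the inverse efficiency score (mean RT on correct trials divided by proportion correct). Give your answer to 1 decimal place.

1048.3 ms

Correct trials (n=5): 784, 783, 594, 589, 526
Mean correct RT = 3276/5 = 655.2000 ms
Proportion correct = 5/8
IES = 655.2000 / (5/8) = 1048.320 ms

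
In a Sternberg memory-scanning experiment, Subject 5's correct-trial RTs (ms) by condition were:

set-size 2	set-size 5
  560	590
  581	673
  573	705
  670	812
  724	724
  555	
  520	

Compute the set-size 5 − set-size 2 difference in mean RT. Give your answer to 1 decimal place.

M(set-size 2) = 4183/7 = 597.571
M(set-size 5) = 3504/5 = 700.800
Difference = 700.800 − 597.571 = 103.229 ms

103.2 ms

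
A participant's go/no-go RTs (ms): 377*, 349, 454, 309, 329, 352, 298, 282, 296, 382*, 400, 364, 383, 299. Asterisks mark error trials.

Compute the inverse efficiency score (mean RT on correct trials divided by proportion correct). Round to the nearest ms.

400 ms

Correct trials (n=12): 349, 454, 309, 329, 352, 298, 282, 296, 400, 364, 383, 299
Mean correct RT = 4115/12 = 342.9167 ms
Proportion correct = 12/14
IES = 342.9167 / (12/14) = 400.069 ms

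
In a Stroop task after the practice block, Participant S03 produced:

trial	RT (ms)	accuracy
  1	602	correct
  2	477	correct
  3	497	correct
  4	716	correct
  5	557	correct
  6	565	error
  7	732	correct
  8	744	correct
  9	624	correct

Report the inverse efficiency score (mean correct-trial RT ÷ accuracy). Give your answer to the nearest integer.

Correct trials (n=8): 602, 477, 497, 716, 557, 732, 744, 624
Mean correct RT = 4949/8 = 618.6250 ms
Proportion correct = 8/9
IES = 618.6250 / (8/9) = 695.953 ms

696 ms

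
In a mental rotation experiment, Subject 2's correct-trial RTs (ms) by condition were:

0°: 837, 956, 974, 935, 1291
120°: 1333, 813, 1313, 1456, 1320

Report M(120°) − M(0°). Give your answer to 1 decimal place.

248.4 ms

M(0°) = 4993/5 = 998.600
M(120°) = 6235/5 = 1247.000
Difference = 1247.000 − 998.600 = 248.400 ms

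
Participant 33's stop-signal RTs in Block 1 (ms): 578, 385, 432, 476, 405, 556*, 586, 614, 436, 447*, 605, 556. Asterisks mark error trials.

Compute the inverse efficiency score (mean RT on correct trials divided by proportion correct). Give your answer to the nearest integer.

Correct trials (n=10): 578, 385, 432, 476, 405, 586, 614, 436, 605, 556
Mean correct RT = 5073/10 = 507.3000 ms
Proportion correct = 10/12
IES = 507.3000 / (10/12) = 608.760 ms

609 ms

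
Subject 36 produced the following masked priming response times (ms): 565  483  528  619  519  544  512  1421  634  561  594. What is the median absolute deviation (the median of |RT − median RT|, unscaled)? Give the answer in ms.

Sorted: 483, 512, 519, 528, 544, 561, 565, 594, 619, 634, 1421 → median = 561
|x − 561|: 4, 78, 33, 58, 42, 17, 49, 860, 73, 0, 33
Sorted deviations: 0, 4, 17, 33, 33, 42, 49, 58, 73, 78, 860 → MAD = 42

42 ms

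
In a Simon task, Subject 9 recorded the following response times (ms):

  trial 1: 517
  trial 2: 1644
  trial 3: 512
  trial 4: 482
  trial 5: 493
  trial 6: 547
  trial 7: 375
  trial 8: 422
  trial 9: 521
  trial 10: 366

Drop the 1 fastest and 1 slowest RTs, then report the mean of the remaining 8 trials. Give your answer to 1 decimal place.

483.6 ms

Sorted: 366, 375, 422, 482, 493, 512, 517, 521, 547, 1644
Drop lowest 1 (366) and highest 1 (1644)
Remaining (n=8): Σ = 3869, mean = 3869/8 = 483.625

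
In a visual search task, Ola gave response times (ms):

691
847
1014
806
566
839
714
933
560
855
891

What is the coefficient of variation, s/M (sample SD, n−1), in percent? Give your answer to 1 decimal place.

n = 11, Σ = 8716, M = 792.3636
Σ(x−M)² = 209548.545; s = √(209548.545/10) = 144.7579
CV = 144.7579 / 792.3636 = 0.18269 = 18.269%

18.3%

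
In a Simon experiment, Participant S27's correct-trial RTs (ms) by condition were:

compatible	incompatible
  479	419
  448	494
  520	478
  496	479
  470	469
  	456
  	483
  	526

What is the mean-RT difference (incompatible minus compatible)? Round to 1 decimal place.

-7.1 ms

M(compatible) = 2413/5 = 482.600
M(incompatible) = 3804/8 = 475.500
Difference = 475.500 − 482.600 = -7.100 ms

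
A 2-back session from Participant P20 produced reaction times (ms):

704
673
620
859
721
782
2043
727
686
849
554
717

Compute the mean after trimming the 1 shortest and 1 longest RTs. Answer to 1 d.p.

733.8 ms

Sorted: 554, 620, 673, 686, 704, 717, 721, 727, 782, 849, 859, 2043
Drop lowest 1 (554) and highest 1 (2043)
Remaining (n=10): Σ = 7338, mean = 7338/10 = 733.800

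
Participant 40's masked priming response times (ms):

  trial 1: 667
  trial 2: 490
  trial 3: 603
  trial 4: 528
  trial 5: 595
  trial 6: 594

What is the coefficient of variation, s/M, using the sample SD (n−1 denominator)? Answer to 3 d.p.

n = 6, Σ = 3477, M = 579.5000
Σ(x−M)² = 19321.500; s = √(19321.500/5) = 62.1635
CV = 62.1635 / 579.5000 = 0.10727

0.107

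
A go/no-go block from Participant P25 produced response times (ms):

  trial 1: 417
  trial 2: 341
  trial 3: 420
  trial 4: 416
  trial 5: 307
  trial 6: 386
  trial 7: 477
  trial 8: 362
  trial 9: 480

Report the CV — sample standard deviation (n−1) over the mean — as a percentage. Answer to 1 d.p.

n = 9, Σ = 3606, M = 400.6667
Σ(x−M)² = 27040.000; s = √(27040.000/8) = 58.1378
CV = 58.1378 / 400.6667 = 0.14510 = 14.510%

14.5%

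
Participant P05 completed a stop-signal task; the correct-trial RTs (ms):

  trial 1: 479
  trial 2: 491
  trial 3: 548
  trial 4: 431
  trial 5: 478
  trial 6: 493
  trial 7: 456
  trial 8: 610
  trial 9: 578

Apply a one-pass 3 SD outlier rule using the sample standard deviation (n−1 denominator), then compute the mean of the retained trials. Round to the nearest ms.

507 ms

n = 9, ΣRT = 4564, M = 507.111
Σ(x−M)² = 27784.89; s = √(27784.89/8) = 58.933
Cutoffs: 507.111 ± 3·58.933 → [330.3, 683.9]
No RTs fall outside the cutoffs; all 9 retained. Mean = 4564/9 = 507.111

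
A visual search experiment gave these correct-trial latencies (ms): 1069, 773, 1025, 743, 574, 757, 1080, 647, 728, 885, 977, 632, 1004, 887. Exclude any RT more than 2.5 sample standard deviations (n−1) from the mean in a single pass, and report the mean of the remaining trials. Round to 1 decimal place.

n = 14, ΣRT = 11781, M = 841.500
Σ(x−M)² = 378733.50; s = √(378733.50/13) = 170.685
Cutoffs: 841.500 ± 2.5·170.685 → [414.8, 1268.2]
No RTs fall outside the cutoffs; all 14 retained. Mean = 11781/14 = 841.500

841.5 ms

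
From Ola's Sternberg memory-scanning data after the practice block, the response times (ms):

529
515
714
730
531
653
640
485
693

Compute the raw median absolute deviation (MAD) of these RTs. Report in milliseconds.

90 ms

Sorted: 485, 515, 529, 531, 640, 653, 693, 714, 730 → median = 640
|x − 640|: 111, 125, 74, 90, 109, 13, 0, 155, 53
Sorted deviations: 0, 13, 53, 74, 90, 109, 111, 125, 155 → MAD = 90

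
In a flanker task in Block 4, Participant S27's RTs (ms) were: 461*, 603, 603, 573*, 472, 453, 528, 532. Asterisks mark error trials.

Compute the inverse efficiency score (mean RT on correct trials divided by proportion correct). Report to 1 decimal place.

709.1 ms

Correct trials (n=6): 603, 603, 472, 453, 528, 532
Mean correct RT = 3191/6 = 531.8333 ms
Proportion correct = 6/8
IES = 531.8333 / (6/8) = 709.111 ms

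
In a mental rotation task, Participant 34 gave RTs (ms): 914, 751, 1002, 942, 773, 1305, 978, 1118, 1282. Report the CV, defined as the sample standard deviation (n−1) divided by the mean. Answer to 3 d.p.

0.196

n = 9, Σ = 9065, M = 1007.2222
Σ(x−M)² = 310781.556; s = √(310781.556/8) = 197.0982
CV = 197.0982 / 1007.2222 = 0.19568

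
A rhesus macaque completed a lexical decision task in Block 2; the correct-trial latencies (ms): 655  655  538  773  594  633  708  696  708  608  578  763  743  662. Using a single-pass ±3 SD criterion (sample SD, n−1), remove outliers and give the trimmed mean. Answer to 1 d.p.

665.3 ms

n = 14, ΣRT = 9314, M = 665.286
Σ(x−M)² = 65230.86; s = √(65230.86/13) = 70.836
Cutoffs: 665.286 ± 3·70.836 → [452.8, 877.8]
No RTs fall outside the cutoffs; all 14 retained. Mean = 9314/14 = 665.286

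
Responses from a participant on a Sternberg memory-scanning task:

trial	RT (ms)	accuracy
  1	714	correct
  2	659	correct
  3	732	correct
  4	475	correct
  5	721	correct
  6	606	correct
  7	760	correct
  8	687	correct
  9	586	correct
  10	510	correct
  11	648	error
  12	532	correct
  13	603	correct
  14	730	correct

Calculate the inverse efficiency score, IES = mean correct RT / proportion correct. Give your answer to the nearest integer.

689 ms

Correct trials (n=13): 714, 659, 732, 475, 721, 606, 760, 687, 586, 510, 532, 603, 730
Mean correct RT = 8315/13 = 639.6154 ms
Proportion correct = 13/14
IES = 639.6154 / (13/14) = 688.817 ms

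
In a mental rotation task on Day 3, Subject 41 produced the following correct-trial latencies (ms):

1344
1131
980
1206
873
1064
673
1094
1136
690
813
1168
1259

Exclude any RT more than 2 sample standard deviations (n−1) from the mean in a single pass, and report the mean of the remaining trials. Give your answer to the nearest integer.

n = 13, ΣRT = 13431, M = 1033.154
Σ(x−M)² = 544903.69; s = √(544903.69/12) = 213.093
Cutoffs: 1033.154 ± 2·213.093 → [607.0, 1459.3]
No RTs fall outside the cutoffs; all 13 retained. Mean = 13431/13 = 1033.154

1033 ms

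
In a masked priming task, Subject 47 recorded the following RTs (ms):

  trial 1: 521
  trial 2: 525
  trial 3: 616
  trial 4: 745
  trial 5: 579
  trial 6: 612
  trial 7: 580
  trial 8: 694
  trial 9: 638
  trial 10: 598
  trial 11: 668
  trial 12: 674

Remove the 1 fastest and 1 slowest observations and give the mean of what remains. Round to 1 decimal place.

Sorted: 521, 525, 579, 580, 598, 612, 616, 638, 668, 674, 694, 745
Drop lowest 1 (521) and highest 1 (745)
Remaining (n=10): Σ = 6184, mean = 6184/10 = 618.400

618.4 ms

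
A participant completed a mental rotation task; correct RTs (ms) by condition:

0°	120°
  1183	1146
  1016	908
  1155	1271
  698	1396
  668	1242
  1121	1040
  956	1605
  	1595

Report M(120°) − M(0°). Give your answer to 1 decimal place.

M(0°) = 6797/7 = 971.000
M(120°) = 10203/8 = 1275.375
Difference = 1275.375 − 971.000 = 304.375 ms

304.4 ms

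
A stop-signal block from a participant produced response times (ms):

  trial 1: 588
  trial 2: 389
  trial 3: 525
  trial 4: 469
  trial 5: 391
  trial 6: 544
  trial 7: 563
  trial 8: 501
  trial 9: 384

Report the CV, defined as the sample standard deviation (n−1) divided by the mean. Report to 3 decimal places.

0.164

n = 9, Σ = 4354, M = 483.7778
Σ(x−M)² = 50525.556; s = √(50525.556/8) = 79.4713
CV = 79.4713 / 483.7778 = 0.16427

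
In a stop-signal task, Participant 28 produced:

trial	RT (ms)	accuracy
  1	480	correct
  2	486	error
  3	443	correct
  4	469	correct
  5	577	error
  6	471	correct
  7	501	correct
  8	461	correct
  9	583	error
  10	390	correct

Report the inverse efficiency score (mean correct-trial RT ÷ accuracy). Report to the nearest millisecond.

656 ms

Correct trials (n=7): 480, 443, 469, 471, 501, 461, 390
Mean correct RT = 3215/7 = 459.2857 ms
Proportion correct = 7/10
IES = 459.2857 / (7/10) = 656.122 ms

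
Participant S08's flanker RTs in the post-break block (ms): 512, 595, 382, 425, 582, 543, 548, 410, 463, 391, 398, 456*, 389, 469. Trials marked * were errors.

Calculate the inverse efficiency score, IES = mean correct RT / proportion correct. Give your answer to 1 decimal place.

Correct trials (n=13): 512, 595, 382, 425, 582, 543, 548, 410, 463, 391, 398, 389, 469
Mean correct RT = 6107/13 = 469.7692 ms
Proportion correct = 13/14
IES = 469.7692 / (13/14) = 505.905 ms

505.9 ms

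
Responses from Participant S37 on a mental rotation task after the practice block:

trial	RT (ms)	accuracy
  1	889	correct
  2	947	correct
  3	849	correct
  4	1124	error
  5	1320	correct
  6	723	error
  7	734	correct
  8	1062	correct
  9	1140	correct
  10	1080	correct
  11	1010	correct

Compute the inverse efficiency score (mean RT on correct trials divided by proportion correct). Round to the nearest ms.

Correct trials (n=9): 889, 947, 849, 1320, 734, 1062, 1140, 1080, 1010
Mean correct RT = 9031/9 = 1003.4444 ms
Proportion correct = 9/11
IES = 1003.4444 / (9/11) = 1226.432 ms

1226 ms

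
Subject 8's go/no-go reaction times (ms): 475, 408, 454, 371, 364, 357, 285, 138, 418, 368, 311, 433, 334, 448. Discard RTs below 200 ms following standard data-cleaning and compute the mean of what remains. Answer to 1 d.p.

386.6 ms

Excluded: 138
Retained (n=13): Σ = 5026
Mean = 5026/13 = 386.6154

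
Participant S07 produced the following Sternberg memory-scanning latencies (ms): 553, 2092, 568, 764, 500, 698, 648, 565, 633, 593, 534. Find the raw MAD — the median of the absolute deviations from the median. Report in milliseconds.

Sorted: 500, 534, 553, 565, 568, 593, 633, 648, 698, 764, 2092 → median = 593
|x − 593|: 40, 1499, 25, 171, 93, 105, 55, 28, 40, 0, 59
Sorted deviations: 0, 25, 28, 40, 40, 55, 59, 93, 105, 171, 1499 → MAD = 55

55 ms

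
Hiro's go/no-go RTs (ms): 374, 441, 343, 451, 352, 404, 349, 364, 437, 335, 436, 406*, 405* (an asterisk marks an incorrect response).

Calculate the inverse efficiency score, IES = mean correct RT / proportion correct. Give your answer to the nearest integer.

Correct trials (n=11): 374, 441, 343, 451, 352, 404, 349, 364, 437, 335, 436
Mean correct RT = 4286/11 = 389.6364 ms
Proportion correct = 11/13
IES = 389.6364 / (11/13) = 460.479 ms

460 ms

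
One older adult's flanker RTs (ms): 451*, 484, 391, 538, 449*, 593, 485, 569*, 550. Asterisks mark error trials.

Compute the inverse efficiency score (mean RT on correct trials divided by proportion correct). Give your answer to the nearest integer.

760 ms

Correct trials (n=6): 484, 391, 538, 593, 485, 550
Mean correct RT = 3041/6 = 506.8333 ms
Proportion correct = 6/9
IES = 506.8333 / (6/9) = 760.250 ms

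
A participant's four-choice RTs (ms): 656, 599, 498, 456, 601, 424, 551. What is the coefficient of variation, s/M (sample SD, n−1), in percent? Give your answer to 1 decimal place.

15.7%

n = 7, Σ = 3785, M = 540.7143
Σ(x−M)² = 43051.429; s = √(43051.429/6) = 84.7068
CV = 84.7068 / 540.7143 = 0.15666 = 15.666%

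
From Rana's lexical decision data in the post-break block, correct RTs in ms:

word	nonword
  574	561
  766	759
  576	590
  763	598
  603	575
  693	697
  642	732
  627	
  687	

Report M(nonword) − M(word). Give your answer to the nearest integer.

-14 ms

M(word) = 5931/9 = 659.000
M(nonword) = 4512/7 = 644.571
Difference = 644.571 − 659.000 = -14.429 ms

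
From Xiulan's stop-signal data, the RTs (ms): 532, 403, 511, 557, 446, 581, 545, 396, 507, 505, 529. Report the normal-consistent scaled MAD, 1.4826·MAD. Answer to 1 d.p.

Sorted: 396, 403, 446, 505, 507, 511, 529, 532, 545, 557, 581 → median = 511
|x − 511| sorted: 0, 4, 6, 18, 21, 34, 46, 65, 70, 108, 115 → MAD = 34
Robust SD ≈ 1.4826 × 34 = 50.408

50.4 ms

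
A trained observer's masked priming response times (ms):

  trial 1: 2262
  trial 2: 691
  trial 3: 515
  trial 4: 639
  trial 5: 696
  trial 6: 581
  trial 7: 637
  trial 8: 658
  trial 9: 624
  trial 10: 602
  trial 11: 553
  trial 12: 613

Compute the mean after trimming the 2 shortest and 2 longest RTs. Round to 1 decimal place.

630.6 ms

Sorted: 515, 553, 581, 602, 613, 624, 637, 639, 658, 691, 696, 2262
Drop lowest 2 (515, 553) and highest 2 (696, 2262)
Remaining (n=8): Σ = 5045, mean = 5045/8 = 630.625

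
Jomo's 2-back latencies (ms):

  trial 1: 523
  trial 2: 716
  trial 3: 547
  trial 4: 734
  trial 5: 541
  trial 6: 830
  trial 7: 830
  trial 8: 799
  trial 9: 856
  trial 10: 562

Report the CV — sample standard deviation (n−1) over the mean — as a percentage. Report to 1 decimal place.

19.7%

n = 10, Σ = 6938, M = 693.8000
Σ(x−M)² = 168027.600; s = √(168027.600/9) = 136.6372
CV = 136.6372 / 693.8000 = 0.19694 = 19.694%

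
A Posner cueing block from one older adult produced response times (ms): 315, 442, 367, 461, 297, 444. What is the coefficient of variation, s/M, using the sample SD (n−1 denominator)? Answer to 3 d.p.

0.184

n = 6, Σ = 2326, M = 387.6667
Σ(x−M)² = 25431.333; s = √(25431.333/5) = 71.3181
CV = 71.3181 / 387.6667 = 0.18397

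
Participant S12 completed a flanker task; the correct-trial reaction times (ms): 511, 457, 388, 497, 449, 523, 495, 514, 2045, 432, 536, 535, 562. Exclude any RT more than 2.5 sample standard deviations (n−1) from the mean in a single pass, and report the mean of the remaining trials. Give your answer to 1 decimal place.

n = 13, ΣRT = 7944, M = 611.077
Σ(x−M)² = 2255492.92; s = √(2255492.92/12) = 433.541
Cutoffs: 611.077 ± 2.5·433.541 → [-472.8, 1694.9]
Outside: 2045 → excluded.
Retained (n=12): Σ = 5899, mean = 5899/12 = 491.583

491.6 ms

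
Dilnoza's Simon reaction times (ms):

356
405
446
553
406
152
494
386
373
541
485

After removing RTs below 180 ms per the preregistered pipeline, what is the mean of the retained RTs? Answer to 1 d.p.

Excluded: 152
Retained (n=10): Σ = 4445
Mean = 4445/10 = 444.5000

444.5 ms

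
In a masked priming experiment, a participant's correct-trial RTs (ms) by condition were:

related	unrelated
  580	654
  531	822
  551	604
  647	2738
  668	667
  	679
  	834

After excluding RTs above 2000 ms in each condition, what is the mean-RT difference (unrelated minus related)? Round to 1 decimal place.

114.6 ms

unrelated: exclude 2738
M(related) = 2977/5 = 595.400
M(unrelated) = 4260/6 = 710.000
Difference = 710.000 − 595.400 = 114.600 ms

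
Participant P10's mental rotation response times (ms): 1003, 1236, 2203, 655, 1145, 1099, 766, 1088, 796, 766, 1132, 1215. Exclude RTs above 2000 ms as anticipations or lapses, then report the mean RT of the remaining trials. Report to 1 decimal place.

Excluded: 2203
Retained (n=11): Σ = 10901
Mean = 10901/11 = 991.0000

991.0 ms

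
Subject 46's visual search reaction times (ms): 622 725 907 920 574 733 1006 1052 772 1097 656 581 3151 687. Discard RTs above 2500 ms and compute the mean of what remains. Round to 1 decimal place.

794.8 ms

Excluded: 3151
Retained (n=13): Σ = 10332
Mean = 10332/13 = 794.7692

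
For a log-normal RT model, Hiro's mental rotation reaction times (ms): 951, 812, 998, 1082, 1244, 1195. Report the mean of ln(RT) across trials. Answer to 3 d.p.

ln(RT): 6.8575, 6.6995, 6.9058, 6.9866, 7.1261, 7.0859
Σ ln(RT) = 41.6613
Mean = 41.6613/6 = 6.94355

6.944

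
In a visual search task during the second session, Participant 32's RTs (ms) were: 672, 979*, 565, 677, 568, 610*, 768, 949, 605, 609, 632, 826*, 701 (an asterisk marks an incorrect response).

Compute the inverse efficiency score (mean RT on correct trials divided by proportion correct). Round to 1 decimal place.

877.0 ms

Correct trials (n=10): 672, 565, 677, 568, 768, 949, 605, 609, 632, 701
Mean correct RT = 6746/10 = 674.6000 ms
Proportion correct = 10/13
IES = 674.6000 / (10/13) = 876.980 ms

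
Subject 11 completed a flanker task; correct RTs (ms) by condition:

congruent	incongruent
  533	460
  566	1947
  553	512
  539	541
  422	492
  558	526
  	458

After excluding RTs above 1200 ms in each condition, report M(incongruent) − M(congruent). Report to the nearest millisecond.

incongruent: exclude 1947
M(congruent) = 3171/6 = 528.500
M(incongruent) = 2989/6 = 498.167
Difference = 498.167 − 528.500 = -30.333 ms

-30 ms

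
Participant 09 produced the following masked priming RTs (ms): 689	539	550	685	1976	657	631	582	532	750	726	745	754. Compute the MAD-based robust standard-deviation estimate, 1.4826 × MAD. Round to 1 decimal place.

Sorted: 532, 539, 550, 582, 631, 657, 685, 689, 726, 745, 750, 754, 1976 → median = 685
|x − 685| sorted: 0, 4, 28, 41, 54, 60, 65, 69, 103, 135, 146, 153, 1291 → MAD = 65
Robust SD ≈ 1.4826 × 65 = 96.369

96.4 ms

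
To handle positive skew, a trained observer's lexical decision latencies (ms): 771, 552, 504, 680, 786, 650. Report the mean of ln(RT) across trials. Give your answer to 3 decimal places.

ln(RT): 6.6477, 6.3135, 6.2226, 6.5221, 6.6670, 6.4770
Σ ln(RT) = 38.8498
Mean = 38.8498/6 = 6.47497

6.475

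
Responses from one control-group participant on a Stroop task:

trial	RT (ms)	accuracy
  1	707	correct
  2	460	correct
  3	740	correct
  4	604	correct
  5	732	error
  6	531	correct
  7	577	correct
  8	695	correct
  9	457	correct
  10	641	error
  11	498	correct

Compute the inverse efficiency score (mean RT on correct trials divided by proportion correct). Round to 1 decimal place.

Correct trials (n=9): 707, 460, 740, 604, 531, 577, 695, 457, 498
Mean correct RT = 5269/9 = 585.4444 ms
Proportion correct = 9/11
IES = 585.4444 / (9/11) = 715.543 ms

715.5 ms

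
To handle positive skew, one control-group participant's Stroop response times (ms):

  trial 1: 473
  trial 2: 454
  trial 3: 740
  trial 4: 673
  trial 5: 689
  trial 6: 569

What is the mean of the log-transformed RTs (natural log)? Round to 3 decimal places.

ln(RT): 6.1591, 6.1181, 6.6067, 6.5117, 6.5352, 6.3439
Σ ln(RT) = 38.2747
Mean = 38.2747/6 = 6.37912

6.379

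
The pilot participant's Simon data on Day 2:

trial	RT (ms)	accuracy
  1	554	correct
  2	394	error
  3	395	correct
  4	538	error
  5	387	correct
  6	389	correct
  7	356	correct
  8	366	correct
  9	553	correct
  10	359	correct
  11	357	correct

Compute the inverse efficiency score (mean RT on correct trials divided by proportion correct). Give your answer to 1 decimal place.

504.6 ms

Correct trials (n=9): 554, 395, 387, 389, 356, 366, 553, 359, 357
Mean correct RT = 3716/9 = 412.8889 ms
Proportion correct = 9/11
IES = 412.8889 / (9/11) = 504.642 ms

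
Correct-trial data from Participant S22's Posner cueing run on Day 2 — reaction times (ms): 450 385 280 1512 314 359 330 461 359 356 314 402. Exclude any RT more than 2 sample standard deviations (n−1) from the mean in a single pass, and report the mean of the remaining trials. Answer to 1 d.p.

n = 12, ΣRT = 5522, M = 460.167
Σ(x−M)² = 1238943.67; s = √(1238943.67/11) = 335.606
Cutoffs: 460.167 ± 2·335.606 → [-211.0, 1131.4]
Outside: 1512 → excluded.
Retained (n=11): Σ = 4010, mean = 4010/11 = 364.545

364.5 ms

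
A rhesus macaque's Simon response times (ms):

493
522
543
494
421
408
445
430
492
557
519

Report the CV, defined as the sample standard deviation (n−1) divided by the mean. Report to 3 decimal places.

n = 11, Σ = 5324, M = 484.0000
Σ(x−M)² = 25906.000; s = √(25906.000/10) = 50.8979
CV = 50.8979 / 484.0000 = 0.10516

0.105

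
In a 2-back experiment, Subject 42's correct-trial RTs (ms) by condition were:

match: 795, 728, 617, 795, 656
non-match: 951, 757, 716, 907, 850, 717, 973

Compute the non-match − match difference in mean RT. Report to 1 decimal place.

M(match) = 3591/5 = 718.200
M(non-match) = 5871/7 = 838.714
Difference = 838.714 − 718.200 = 120.514 ms

120.5 ms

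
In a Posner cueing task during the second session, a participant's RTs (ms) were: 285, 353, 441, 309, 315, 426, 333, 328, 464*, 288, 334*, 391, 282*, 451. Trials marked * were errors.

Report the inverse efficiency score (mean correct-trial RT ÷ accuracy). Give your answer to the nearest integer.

Correct trials (n=11): 285, 353, 441, 309, 315, 426, 333, 328, 288, 391, 451
Mean correct RT = 3920/11 = 356.3636 ms
Proportion correct = 11/14
IES = 356.3636 / (11/14) = 453.554 ms

454 ms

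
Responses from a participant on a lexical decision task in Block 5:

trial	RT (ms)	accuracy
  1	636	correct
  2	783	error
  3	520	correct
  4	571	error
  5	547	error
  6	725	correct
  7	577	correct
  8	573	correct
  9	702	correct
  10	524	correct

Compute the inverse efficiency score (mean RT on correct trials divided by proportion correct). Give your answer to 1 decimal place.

Correct trials (n=7): 636, 520, 725, 577, 573, 702, 524
Mean correct RT = 4257/7 = 608.1429 ms
Proportion correct = 7/10
IES = 608.1429 / (7/10) = 868.776 ms

868.8 ms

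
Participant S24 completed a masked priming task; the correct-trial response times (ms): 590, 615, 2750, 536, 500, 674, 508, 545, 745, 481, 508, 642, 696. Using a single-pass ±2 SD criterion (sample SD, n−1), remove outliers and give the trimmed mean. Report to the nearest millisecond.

587 ms

n = 13, ΣRT = 9790, M = 753.077
Σ(x−M)² = 4403892.92; s = √(4403892.92/12) = 605.798
Cutoffs: 753.077 ± 2·605.798 → [-458.5, 1964.7]
Outside: 2750 → excluded.
Retained (n=12): Σ = 7040, mean = 7040/12 = 586.667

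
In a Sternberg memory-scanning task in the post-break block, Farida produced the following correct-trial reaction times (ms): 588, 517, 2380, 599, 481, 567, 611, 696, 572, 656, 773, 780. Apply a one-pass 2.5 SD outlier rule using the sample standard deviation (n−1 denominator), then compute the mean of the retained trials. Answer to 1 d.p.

621.8 ms

n = 12, ΣRT = 9220, M = 768.333
Σ(x−M)² = 2926236.67; s = √(2926236.67/11) = 515.773
Cutoffs: 768.333 ± 2.5·515.773 → [-521.1, 2057.8]
Outside: 2380 → excluded.
Retained (n=11): Σ = 6840, mean = 6840/11 = 621.818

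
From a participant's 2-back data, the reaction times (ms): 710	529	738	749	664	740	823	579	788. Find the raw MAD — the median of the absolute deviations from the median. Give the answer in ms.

50 ms

Sorted: 529, 579, 664, 710, 738, 740, 749, 788, 823 → median = 738
|x − 738|: 28, 209, 0, 11, 74, 2, 85, 159, 50
Sorted deviations: 0, 2, 11, 28, 50, 74, 85, 159, 209 → MAD = 50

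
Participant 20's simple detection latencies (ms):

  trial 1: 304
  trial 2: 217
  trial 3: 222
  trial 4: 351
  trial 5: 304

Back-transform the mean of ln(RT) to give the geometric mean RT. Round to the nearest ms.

ln(RT): 5.7170, 5.3799, 5.4027, 5.8608, 5.7170
Mean ln(RT) = 28.0774/5 = 5.61548
Geometric mean = exp(5.61548) = 274.65 ms

275 ms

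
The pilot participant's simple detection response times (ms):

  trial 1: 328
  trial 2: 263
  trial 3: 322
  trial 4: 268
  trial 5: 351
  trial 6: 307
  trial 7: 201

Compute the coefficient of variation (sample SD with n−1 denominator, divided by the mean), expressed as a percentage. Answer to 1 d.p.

17.5%

n = 7, Σ = 2040, M = 291.4286
Σ(x−M)² = 15597.714; s = √(15597.714/6) = 50.9865
CV = 50.9865 / 291.4286 = 0.17495 = 17.495%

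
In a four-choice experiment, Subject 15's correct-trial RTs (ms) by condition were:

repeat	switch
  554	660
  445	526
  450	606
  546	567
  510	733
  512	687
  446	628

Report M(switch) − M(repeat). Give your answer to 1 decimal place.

M(repeat) = 3463/7 = 494.714
M(switch) = 4407/7 = 629.571
Difference = 629.571 − 494.714 = 134.857 ms

134.9 ms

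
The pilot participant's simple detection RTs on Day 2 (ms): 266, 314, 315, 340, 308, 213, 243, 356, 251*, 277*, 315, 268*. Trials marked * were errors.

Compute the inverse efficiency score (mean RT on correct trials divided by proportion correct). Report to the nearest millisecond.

Correct trials (n=9): 266, 314, 315, 340, 308, 213, 243, 356, 315
Mean correct RT = 2670/9 = 296.6667 ms
Proportion correct = 9/12
IES = 296.6667 / (9/12) = 395.556 ms

396 ms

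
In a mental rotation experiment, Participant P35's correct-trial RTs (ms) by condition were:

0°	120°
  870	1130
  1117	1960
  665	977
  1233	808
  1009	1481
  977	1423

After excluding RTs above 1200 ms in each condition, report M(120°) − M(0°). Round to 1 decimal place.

0°: exclude 1233
120°: exclude 1960, 1481, 1423
M(0°) = 4638/5 = 927.600
M(120°) = 2915/3 = 971.667
Difference = 971.667 − 927.600 = 44.067 ms

44.1 ms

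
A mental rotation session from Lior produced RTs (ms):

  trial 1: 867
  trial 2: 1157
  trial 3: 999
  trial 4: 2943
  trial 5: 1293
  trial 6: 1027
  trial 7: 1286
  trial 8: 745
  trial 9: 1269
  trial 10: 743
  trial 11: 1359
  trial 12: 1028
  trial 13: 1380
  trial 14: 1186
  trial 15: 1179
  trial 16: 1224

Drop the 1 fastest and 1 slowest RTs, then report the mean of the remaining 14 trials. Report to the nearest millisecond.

Sorted: 743, 745, 867, 999, 1027, 1028, 1157, 1179, 1186, 1224, 1269, 1286, 1293, 1359, 1380, 2943
Drop lowest 1 (743) and highest 1 (2943)
Remaining (n=14): Σ = 15999, mean = 15999/14 = 1142.786

1143 ms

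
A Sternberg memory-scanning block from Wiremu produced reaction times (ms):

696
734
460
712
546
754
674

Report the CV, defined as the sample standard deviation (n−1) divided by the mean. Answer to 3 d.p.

n = 7, Σ = 4576, M = 653.7143
Σ(x−M)² = 71227.429; s = √(71227.429/6) = 108.9552
CV = 108.9552 / 653.7143 = 0.16667

0.167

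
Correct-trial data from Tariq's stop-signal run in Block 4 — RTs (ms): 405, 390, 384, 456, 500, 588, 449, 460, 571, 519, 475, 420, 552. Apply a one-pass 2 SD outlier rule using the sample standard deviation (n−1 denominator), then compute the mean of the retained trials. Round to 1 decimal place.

474.5 ms

n = 13, ΣRT = 6169, M = 474.538
Σ(x−M)² = 55165.23; s = √(55165.23/12) = 67.802
Cutoffs: 474.538 ± 2·67.802 → [338.9, 610.1]
No RTs fall outside the cutoffs; all 13 retained. Mean = 6169/13 = 474.538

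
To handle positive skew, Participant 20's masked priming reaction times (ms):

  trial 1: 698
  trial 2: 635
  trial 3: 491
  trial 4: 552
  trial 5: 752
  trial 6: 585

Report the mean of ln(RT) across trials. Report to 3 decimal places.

6.418

ln(RT): 6.5482, 6.4536, 6.1964, 6.3135, 6.6227, 6.3716
Σ ln(RT) = 38.5062
Mean = 38.5062/6 = 6.41770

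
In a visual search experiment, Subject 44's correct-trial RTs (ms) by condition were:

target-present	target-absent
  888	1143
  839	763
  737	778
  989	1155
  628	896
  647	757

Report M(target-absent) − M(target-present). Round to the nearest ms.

127 ms

M(target-present) = 4728/6 = 788.000
M(target-absent) = 5492/6 = 915.333
Difference = 915.333 − 788.000 = 127.333 ms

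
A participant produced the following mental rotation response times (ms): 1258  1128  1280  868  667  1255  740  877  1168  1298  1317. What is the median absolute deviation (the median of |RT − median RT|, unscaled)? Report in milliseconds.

130 ms

Sorted: 667, 740, 868, 877, 1128, 1168, 1255, 1258, 1280, 1298, 1317 → median = 1168
|x − 1168|: 90, 40, 112, 300, 501, 87, 428, 291, 0, 130, 149
Sorted deviations: 0, 40, 87, 90, 112, 130, 149, 291, 300, 428, 501 → MAD = 130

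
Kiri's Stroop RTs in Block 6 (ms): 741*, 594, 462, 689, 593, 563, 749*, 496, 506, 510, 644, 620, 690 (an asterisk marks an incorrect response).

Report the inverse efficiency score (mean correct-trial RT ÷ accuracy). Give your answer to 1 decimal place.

Correct trials (n=11): 594, 462, 689, 593, 563, 496, 506, 510, 644, 620, 690
Mean correct RT = 6367/11 = 578.8182 ms
Proportion correct = 11/13
IES = 578.8182 / (11/13) = 684.058 ms

684.1 ms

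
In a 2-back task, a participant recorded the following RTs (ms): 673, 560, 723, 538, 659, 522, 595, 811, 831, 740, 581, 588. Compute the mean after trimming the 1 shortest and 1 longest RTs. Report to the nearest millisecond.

Sorted: 522, 538, 560, 581, 588, 595, 659, 673, 723, 740, 811, 831
Drop lowest 1 (522) and highest 1 (831)
Remaining (n=10): Σ = 6468, mean = 6468/10 = 646.800

647 ms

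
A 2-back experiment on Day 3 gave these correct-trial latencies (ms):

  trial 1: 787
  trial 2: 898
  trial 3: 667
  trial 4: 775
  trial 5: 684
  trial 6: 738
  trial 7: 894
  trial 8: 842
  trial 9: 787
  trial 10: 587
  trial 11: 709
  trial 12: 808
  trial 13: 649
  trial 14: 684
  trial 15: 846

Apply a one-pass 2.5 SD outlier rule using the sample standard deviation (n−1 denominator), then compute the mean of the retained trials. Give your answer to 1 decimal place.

n = 15, ΣRT = 11355, M = 757.000
Σ(x−M)² = 120508.00; s = √(120508.00/14) = 92.778
Cutoffs: 757.000 ± 2.5·92.778 → [525.1, 988.9]
No RTs fall outside the cutoffs; all 15 retained. Mean = 11355/15 = 757.000

757.0 ms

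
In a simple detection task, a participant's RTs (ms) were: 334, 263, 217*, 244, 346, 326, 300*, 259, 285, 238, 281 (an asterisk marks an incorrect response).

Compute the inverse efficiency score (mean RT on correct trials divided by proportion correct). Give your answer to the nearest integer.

Correct trials (n=9): 334, 263, 244, 346, 326, 259, 285, 238, 281
Mean correct RT = 2576/9 = 286.2222 ms
Proportion correct = 9/11
IES = 286.2222 / (9/11) = 349.827 ms

350 ms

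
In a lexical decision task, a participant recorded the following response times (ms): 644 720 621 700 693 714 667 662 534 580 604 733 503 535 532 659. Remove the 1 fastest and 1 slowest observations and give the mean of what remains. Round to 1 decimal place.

633.2 ms

Sorted: 503, 532, 534, 535, 580, 604, 621, 644, 659, 662, 667, 693, 700, 714, 720, 733
Drop lowest 1 (503) and highest 1 (733)
Remaining (n=14): Σ = 8865, mean = 8865/14 = 633.214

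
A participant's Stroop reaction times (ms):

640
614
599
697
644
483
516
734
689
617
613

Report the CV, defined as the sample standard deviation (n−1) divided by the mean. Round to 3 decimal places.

n = 11, Σ = 6846, M = 622.3636
Σ(x−M)² = 54720.545; s = √(54720.545/10) = 73.9733
CV = 73.9733 / 622.3636 = 0.11886

0.119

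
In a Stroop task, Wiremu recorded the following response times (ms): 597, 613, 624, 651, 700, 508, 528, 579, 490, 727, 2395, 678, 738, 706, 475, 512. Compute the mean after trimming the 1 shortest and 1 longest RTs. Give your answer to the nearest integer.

618 ms

Sorted: 475, 490, 508, 512, 528, 579, 597, 613, 624, 651, 678, 700, 706, 727, 738, 2395
Drop lowest 1 (475) and highest 1 (2395)
Remaining (n=14): Σ = 8651, mean = 8651/14 = 617.929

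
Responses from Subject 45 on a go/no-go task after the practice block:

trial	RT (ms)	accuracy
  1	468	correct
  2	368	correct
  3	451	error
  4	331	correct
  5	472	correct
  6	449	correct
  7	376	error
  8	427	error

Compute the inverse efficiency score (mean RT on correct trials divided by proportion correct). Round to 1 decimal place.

668.2 ms

Correct trials (n=5): 468, 368, 331, 472, 449
Mean correct RT = 2088/5 = 417.6000 ms
Proportion correct = 5/8
IES = 417.6000 / (5/8) = 668.160 ms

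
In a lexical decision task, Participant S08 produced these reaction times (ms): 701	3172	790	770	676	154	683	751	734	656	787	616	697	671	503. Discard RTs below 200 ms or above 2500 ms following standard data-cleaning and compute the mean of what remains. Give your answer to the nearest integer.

Excluded: 154, 3172
Retained (n=13): Σ = 9035
Mean = 9035/13 = 695.0000

695 ms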